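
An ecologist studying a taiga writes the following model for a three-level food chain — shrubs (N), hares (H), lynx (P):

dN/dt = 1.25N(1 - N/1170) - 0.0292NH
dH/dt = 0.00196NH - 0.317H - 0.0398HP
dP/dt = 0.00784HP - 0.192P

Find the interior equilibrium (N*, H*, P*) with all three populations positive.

From dP/dt = 0: 0.00784H* = 0.192, so H* = 24.5.
From dN/dt = 0: 1.25(1 - N*/1170) = 0.0292·24.5, giving N* = 1170·(1 - 0.572) = 501.
From dH/dt = 0: 0.00196·501 - 0.317 = 0.0398P*, so P* = 0.664/0.0398 = 16.7.

N* ≈ 501, H* ≈ 24.5, P* ≈ 16.7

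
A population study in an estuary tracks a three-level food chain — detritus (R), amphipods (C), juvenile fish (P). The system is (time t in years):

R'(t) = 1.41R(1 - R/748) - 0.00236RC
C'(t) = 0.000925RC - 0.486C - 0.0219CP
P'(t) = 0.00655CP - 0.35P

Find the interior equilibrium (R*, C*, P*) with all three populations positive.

From dP/dt = 0: 0.00655C* = 0.35, so C* = 53.4.
From dR/dt = 0: 1.41(1 - R*/748) = 0.00236·53.4, giving R* = 748·(1 - 0.0894) = 681.
From dC/dt = 0: 0.000925·681 - 0.486 = 0.0219P*, so P* = 0.144/0.0219 = 6.58.

R* ≈ 681, C* ≈ 53.4, P* ≈ 6.58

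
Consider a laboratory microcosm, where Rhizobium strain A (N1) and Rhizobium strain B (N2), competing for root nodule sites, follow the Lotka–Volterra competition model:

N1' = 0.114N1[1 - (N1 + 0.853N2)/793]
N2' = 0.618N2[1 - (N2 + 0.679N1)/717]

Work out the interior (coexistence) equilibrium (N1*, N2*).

N1* ≈ 431, N2* ≈ 424

Setting both brackets to zero gives the nullclines N1 + 0.853N2 = 793 and 0.679N1 + N2 = 717.
Substituting N2 = 717 - 0.679N1 into the first: N1(1 - 0.853·0.679) = 793 - 0.853·717.
So N1* = 181/0.421 = 431, and then N2* = 717 - 0.679·431 = 424.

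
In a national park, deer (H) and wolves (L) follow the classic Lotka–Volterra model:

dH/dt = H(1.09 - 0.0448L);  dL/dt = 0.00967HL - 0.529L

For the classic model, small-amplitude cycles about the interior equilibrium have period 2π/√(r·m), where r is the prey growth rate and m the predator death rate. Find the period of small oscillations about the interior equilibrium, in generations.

Here r = 1.09 and m = 0.529, so r·m = 0.577.
ω = √0.577 = 0.759 per generation, hence T = 2π/ω ≈ 8.27 generations.

T ≈ 8.27 generations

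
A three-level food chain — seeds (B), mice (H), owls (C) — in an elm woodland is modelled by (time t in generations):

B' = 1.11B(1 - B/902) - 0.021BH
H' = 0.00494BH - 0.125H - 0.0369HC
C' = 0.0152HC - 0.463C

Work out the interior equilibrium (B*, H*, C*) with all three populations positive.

B* ≈ 382, H* ≈ 30.5, C* ≈ 47.8

From dC/dt = 0: 0.0152H* = 0.463, so H* = 30.5.
From dB/dt = 0: 1.11(1 - B*/902) = 0.021·30.5, giving B* = 902·(1 - 0.576) = 382.
From dH/dt = 0: 0.00494·382 - 0.125 = 0.0369C*, so C* = 1.76/0.0369 = 47.8.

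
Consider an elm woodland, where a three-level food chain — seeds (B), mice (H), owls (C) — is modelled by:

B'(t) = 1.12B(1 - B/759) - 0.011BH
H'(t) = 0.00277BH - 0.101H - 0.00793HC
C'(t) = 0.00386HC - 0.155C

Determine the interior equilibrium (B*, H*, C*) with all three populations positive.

B* ≈ 460, H* ≈ 40.2, C* ≈ 148

From dC/dt = 0: 0.00386H* = 0.155, so H* = 40.2.
From dB/dt = 0: 1.12(1 - B*/759) = 0.011·40.2, giving B* = 759·(1 - 0.394) = 460.
From dH/dt = 0: 0.00277·460 - 0.101 = 0.00793C*, so C* = 1.17/0.00793 = 148.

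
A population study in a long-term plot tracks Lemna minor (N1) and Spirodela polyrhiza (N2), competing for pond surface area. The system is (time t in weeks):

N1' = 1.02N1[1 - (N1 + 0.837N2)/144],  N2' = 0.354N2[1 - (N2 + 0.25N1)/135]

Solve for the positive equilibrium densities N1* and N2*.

N1* ≈ 39.2, N2* ≈ 125

Setting both brackets to zero gives the nullclines N1 + 0.837N2 = 144 and 0.25N1 + N2 = 135.
Substituting N2 = 135 - 0.25N1 into the first: N1(1 - 0.837·0.25) = 144 - 0.837·135.
So N1* = 31/0.791 = 39.2, and then N2* = 135 - 0.25·39.2 = 125.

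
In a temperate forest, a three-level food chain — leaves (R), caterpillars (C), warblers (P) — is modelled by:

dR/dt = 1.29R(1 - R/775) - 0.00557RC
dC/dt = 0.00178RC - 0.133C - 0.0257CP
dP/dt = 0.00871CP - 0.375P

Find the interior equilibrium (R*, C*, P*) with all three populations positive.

R* ≈ 631, C* ≈ 43.1, P* ≈ 38.5

From dP/dt = 0: 0.00871C* = 0.375, so C* = 43.1.
From dR/dt = 0: 1.29(1 - R*/775) = 0.00557·43.1, giving R* = 775·(1 - 0.186) = 631.
From dC/dt = 0: 0.00178·631 - 0.133 = 0.0257P*, so P* = 0.99/0.0257 = 38.5.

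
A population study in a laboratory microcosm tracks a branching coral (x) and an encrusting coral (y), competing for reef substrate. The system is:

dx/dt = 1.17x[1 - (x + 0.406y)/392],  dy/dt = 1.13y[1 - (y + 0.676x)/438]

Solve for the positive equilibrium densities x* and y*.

Setting both brackets to zero gives the nullclines x + 0.406y = 392 and 0.676x + y = 438.
Substituting y = 438 - 0.676x into the first: x(1 - 0.406·0.676) = 392 - 0.406·438.
So x* = 214/0.726 = 295, and then y* = 438 - 0.676·295 = 238.

x* ≈ 295, y* ≈ 238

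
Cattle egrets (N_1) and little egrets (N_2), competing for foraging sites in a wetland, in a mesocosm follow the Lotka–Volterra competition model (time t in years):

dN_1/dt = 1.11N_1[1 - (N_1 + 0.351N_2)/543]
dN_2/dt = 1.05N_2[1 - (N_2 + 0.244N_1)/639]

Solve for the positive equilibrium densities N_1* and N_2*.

N_1* ≈ 349, N_2* ≈ 554

Setting both brackets to zero gives the nullclines N_1 + 0.351N_2 = 543 and 0.244N_1 + N_2 = 639.
Substituting N_2 = 639 - 0.244N_1 into the first: N_1(1 - 0.351·0.244) = 543 - 0.351·639.
So N_1* = 319/0.914 = 349, and then N_2* = 639 - 0.244·349 = 554.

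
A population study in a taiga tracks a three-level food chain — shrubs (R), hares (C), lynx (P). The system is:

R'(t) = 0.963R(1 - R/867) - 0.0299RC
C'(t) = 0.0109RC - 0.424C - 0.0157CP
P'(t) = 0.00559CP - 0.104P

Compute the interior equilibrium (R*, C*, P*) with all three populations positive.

R* ≈ 366, C* ≈ 18.6, P* ≈ 227

From dP/dt = 0: 0.00559C* = 0.104, so C* = 18.6.
From dR/dt = 0: 0.963(1 - R*/867) = 0.0299·18.6, giving R* = 867·(1 - 0.578) = 366.
From dC/dt = 0: 0.0109·366 - 0.424 = 0.0157P*, so P* = 3.57/0.0157 = 227.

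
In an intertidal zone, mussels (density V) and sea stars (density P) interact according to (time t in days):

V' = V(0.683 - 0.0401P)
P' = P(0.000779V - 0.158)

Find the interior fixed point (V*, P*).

V* ≈ 203, P* ≈ 17

Set dP/dt = 0 with P > 0: 0.000779V - 0.158 = 0, so V* = 0.158/0.000779 = 203.
Set dV/dt = 0 with V > 0: 0.683 - 0.0401P = 0, so P* = 0.683/0.0401 = 17.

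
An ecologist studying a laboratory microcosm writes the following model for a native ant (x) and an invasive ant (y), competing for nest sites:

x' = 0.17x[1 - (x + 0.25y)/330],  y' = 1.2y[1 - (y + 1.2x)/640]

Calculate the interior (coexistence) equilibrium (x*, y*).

Setting both brackets to zero gives the nullclines x + 0.25y = 330 and 1.2x + y = 640.
Substituting y = 640 - 1.2x into the first: x(1 - 0.25·1.2) = 330 - 0.25·640.
So x* = 170/0.7 = 243, and then y* = 640 - 1.2·243 = 349.

x* ≈ 243, y* ≈ 349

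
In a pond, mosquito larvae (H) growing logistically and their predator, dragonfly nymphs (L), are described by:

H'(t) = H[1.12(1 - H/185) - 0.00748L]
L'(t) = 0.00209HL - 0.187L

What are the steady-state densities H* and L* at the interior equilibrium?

H* ≈ 89.5, L* ≈ 77.3

From dL/dt = 0 with L > 0: 0.00209H* = 0.187, so H* = 89.5.
Substitute into dH/dt = 0: 1.12(1 - 89.5/185) = 0.00748L*.
The bracket is 0.516, giving L* = 0.578/0.00748 = 77.3.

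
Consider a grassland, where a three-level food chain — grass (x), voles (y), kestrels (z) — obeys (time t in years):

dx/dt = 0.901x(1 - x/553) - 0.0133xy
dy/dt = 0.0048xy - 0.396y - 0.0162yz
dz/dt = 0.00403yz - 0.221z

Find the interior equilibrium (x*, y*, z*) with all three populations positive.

x* ≈ 105, y* ≈ 54.8, z* ≈ 6.77

From dz/dt = 0: 0.00403y* = 0.221, so y* = 54.8.
From dx/dt = 0: 0.901(1 - x*/553) = 0.0133·54.8, giving x* = 553·(1 - 0.809) = 105.
From dy/dt = 0: 0.0048·105 - 0.396 = 0.0162z*, so z* = 0.11/0.0162 = 6.77.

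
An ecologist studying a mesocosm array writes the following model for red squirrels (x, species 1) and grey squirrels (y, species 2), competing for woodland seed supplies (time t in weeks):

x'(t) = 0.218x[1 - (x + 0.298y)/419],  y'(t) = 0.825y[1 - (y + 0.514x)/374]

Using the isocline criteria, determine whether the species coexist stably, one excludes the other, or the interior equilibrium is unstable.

stable coexistence

Compare the nullcline intercepts: K1/α12 = 419/0.298 = 1410 > K2 = 374; K2/α21 = 374/0.514 = 728 > K1 = 419.
Since both inequalities hold, each species can invade when rare, so the interior equilibrium is stable.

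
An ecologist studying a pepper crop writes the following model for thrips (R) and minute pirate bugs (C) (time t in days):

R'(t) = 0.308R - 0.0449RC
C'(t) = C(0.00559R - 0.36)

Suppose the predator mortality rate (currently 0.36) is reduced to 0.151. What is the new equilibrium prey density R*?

At the interior fixed point, setting dC/dt = 0 with C > 0 fixes R* = (predator death rate)/(RC coefficient) — independent of the other coefficients.
With the change, R* = 0.151/0.00559 = 27; it falls from 64.4.

R* ≈ 27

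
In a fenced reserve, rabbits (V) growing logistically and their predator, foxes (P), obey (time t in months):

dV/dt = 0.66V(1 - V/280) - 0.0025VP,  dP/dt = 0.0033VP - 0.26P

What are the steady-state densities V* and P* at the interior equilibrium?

From dP/dt = 0 with P > 0: 0.0033V* = 0.26, so V* = 78.8.
Substitute into dV/dt = 0: 0.66(1 - 78.8/280) = 0.0025P*.
The bracket is 0.719, giving P* = 0.474/0.0025 = 190.

V* ≈ 78.8, P* ≈ 190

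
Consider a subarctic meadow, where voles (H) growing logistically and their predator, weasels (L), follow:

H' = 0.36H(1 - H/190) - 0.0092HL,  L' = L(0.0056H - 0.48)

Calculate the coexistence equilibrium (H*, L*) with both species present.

H* ≈ 85.7, L* ≈ 21.5

From dL/dt = 0 with L > 0: 0.0056H* = 0.48, so H* = 85.7.
Substitute into dH/dt = 0: 0.36(1 - 85.7/190) = 0.0092L*.
The bracket is 0.549, giving L* = 0.198/0.0092 = 21.5.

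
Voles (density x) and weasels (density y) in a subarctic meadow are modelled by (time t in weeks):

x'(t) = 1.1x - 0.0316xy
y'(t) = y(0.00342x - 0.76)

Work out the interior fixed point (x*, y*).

x* ≈ 222, y* ≈ 34.8

Set dy/dt = 0 with y > 0: 0.00342x - 0.76 = 0, so x* = 0.76/0.00342 = 222.
Set dx/dt = 0 with x > 0: 1.1 - 0.0316y = 0, so y* = 1.1/0.0316 = 34.8.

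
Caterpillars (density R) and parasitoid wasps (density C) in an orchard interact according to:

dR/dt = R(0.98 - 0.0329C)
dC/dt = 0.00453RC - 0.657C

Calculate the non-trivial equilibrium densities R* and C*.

Set dC/dt = 0 with C > 0: 0.00453R - 0.657 = 0, so R* = 0.657/0.00453 = 145.
Set dR/dt = 0 with R > 0: 0.98 - 0.0329C = 0, so C* = 0.98/0.0329 = 29.8.

R* ≈ 145, C* ≈ 29.8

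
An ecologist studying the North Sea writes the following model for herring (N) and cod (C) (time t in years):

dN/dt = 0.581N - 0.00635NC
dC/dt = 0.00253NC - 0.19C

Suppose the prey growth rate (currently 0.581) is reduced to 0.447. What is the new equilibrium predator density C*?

C* ≈ 70.4

At the interior fixed point, setting dN/dt = 0 with N > 0 fixes C* = (prey growth rate)/(NC coefficient) — independent of the other coefficients.
With the change, C* = 0.447/0.00635 = 70.4; it falls from 91.5.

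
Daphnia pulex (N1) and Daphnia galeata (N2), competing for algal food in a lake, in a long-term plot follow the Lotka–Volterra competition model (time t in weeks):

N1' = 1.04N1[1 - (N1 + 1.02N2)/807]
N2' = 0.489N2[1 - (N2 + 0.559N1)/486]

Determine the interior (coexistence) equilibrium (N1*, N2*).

N1* ≈ 724, N2* ≈ 81.2

Setting both brackets to zero gives the nullclines N1 + 1.02N2 = 807 and 0.559N1 + N2 = 486.
Substituting N2 = 486 - 0.559N1 into the first: N1(1 - 1.02·0.559) = 807 - 1.02·486.
So N1* = 311/0.43 = 724, and then N2* = 486 - 0.559·724 = 81.2.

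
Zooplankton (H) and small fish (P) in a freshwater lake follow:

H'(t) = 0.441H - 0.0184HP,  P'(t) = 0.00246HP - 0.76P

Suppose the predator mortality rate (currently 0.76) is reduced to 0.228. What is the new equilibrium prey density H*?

At the interior fixed point, setting dP/dt = 0 with P > 0 fixes H* = (predator death rate)/(HP coefficient) — independent of the other coefficients.
With the change, H* = 0.228/0.00246 = 92.7; it falls from 309.

H* ≈ 92.7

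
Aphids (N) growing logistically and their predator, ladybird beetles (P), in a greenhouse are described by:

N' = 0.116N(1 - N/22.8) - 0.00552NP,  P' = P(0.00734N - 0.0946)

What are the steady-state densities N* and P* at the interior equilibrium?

From dP/dt = 0 with P > 0: 0.00734N* = 0.0946, so N* = 12.9.
Substitute into dN/dt = 0: 0.116(1 - 12.9/22.8) = 0.00552P*.
The bracket is 0.435, giving P* = 0.0504/0.00552 = 9.14.

N* ≈ 12.9, P* ≈ 9.14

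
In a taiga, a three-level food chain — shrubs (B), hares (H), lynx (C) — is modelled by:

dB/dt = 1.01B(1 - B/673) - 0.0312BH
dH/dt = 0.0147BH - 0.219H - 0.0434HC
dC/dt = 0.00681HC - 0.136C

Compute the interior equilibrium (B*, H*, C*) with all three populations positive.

From dC/dt = 0: 0.00681H* = 0.136, so H* = 20.
From dB/dt = 0: 1.01(1 - B*/673) = 0.0312·20, giving B* = 673·(1 - 0.617) = 258.
From dH/dt = 0: 0.0147·258 - 0.219 = 0.0434C*, so C* = 3.57/0.0434 = 82.3.

B* ≈ 258, H* ≈ 20, C* ≈ 82.3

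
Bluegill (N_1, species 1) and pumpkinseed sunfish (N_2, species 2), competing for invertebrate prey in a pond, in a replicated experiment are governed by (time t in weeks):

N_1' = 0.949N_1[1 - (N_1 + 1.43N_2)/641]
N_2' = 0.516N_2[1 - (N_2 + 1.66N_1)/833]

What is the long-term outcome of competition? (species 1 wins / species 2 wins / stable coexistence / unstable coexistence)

unstable coexistence (outcome depends on initial conditions)

Compare the nullcline intercepts: K1/α12 = 641/1.43 = 448 < K2 = 833; K2/α21 = 833/1.66 = 502 < K1 = 641.
Since both are reversed, neither can invade when rare; the interior point is a saddle.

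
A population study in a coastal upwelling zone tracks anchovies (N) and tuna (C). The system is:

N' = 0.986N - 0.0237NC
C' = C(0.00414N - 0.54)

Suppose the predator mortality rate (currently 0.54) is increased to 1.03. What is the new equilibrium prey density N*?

N* ≈ 249

At the interior fixed point, setting dC/dt = 0 with C > 0 fixes N* = (predator death rate)/(NC coefficient) — independent of the other coefficients.
With the change, N* = 1.03/0.00414 = 249; it rises from 130.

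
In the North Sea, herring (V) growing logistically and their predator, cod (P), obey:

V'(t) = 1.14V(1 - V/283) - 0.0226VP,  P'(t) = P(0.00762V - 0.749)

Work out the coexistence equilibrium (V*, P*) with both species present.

From dP/dt = 0 with P > 0: 0.00762V* = 0.749, so V* = 98.3.
Substitute into dV/dt = 0: 1.14(1 - 98.3/283) = 0.0226P*.
The bracket is 0.653, giving P* = 0.744/0.0226 = 32.9.

V* ≈ 98.3, P* ≈ 32.9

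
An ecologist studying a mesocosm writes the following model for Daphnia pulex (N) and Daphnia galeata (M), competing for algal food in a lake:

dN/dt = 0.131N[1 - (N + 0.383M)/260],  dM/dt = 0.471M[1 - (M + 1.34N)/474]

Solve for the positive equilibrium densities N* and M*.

N* ≈ 161, M* ≈ 258

Setting both brackets to zero gives the nullclines N + 0.383M = 260 and 1.34N + M = 474.
Substituting M = 474 - 1.34N into the first: N(1 - 0.383·1.34) = 260 - 0.383·474.
So N* = 78.5/0.487 = 161, and then M* = 474 - 1.34·161 = 258.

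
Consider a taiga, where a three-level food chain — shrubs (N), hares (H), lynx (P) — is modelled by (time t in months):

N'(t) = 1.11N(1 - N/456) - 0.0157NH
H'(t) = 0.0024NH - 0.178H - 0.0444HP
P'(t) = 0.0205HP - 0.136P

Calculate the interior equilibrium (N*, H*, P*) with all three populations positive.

From dP/dt = 0: 0.0205H* = 0.136, so H* = 6.63.
From dN/dt = 0: 1.11(1 - N*/456) = 0.0157·6.63, giving N* = 456·(1 - 0.0938) = 413.
From dH/dt = 0: 0.0024·413 - 0.178 = 0.0444P*, so P* = 0.814/0.0444 = 18.3.

N* ≈ 413, H* ≈ 6.63, P* ≈ 18.3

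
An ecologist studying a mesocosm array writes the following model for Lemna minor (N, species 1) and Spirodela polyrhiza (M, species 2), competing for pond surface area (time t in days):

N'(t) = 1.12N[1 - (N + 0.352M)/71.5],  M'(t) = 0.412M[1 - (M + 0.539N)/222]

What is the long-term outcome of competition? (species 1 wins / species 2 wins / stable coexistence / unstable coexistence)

species 2 excludes species 1

Compare the nullcline intercepts: K1/α12 = 71.5/0.352 = 203 < K2 = 222; K2/α21 = 222/0.539 = 412 > K1 = 71.5.
Since the inequalities point opposite ways, species 2 can invade but species 1 cannot.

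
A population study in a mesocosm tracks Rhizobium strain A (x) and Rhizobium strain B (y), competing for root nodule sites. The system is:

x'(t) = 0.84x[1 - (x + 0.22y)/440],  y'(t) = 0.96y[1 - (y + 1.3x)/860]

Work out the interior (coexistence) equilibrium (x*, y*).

Setting both brackets to zero gives the nullclines x + 0.22y = 440 and 1.3x + y = 860.
Substituting y = 860 - 1.3x into the first: x(1 - 0.22·1.3) = 440 - 0.22·860.
So x* = 251/0.714 = 351, and then y* = 860 - 1.3·351 = 403.

x* ≈ 351, y* ≈ 403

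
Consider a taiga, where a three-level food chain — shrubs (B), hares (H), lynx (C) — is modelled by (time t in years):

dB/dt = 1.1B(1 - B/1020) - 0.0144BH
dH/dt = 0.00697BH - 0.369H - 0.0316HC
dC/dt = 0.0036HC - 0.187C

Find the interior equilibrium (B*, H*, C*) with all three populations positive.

B* ≈ 326, H* ≈ 51.9, C* ≈ 60.3

From dC/dt = 0: 0.0036H* = 0.187, so H* = 51.9.
From dB/dt = 0: 1.1(1 - B*/1020) = 0.0144·51.9, giving B* = 1020·(1 - 0.68) = 326.
From dH/dt = 0: 0.00697·326 - 0.369 = 0.0316C*, so C* = 1.91/0.0316 = 60.3.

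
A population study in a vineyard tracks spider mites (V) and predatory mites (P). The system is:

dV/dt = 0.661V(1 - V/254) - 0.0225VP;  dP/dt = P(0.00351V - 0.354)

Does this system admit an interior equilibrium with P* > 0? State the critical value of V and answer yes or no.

Threshold V = 101; K > 101, so yes, the predator persists.

The predator equation gives dP/dt > 0 only when V > 0.354/0.00351 = 101.
Without the predator, V → K = 254. Since 254 > 101, the predator can invade and persist.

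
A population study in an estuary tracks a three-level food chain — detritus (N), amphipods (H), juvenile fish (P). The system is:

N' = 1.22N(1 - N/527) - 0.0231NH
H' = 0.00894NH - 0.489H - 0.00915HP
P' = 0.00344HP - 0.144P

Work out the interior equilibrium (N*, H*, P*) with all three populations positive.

From dP/dt = 0: 0.00344H* = 0.144, so H* = 41.9.
From dN/dt = 0: 1.22(1 - N*/527) = 0.0231·41.9, giving N* = 527·(1 - 0.793) = 109.
From dH/dt = 0: 0.00894·109 - 0.489 = 0.00915P*, so P* = 0.488/0.00915 = 53.3.

N* ≈ 109, H* ≈ 41.9, P* ≈ 53.3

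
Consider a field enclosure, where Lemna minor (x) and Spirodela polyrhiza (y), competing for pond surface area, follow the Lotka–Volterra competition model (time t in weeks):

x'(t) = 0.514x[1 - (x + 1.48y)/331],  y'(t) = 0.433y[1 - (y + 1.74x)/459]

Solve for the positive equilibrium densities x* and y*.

x* ≈ 221, y* ≈ 74.2

Setting both brackets to zero gives the nullclines x + 1.48y = 331 and 1.74x + y = 459.
Substituting y = 459 - 1.74x into the first: x(1 - 1.48·1.74) = 331 - 1.48·459.
So x* = -348/-1.58 = 221, and then y* = 459 - 1.74·221 = 74.2.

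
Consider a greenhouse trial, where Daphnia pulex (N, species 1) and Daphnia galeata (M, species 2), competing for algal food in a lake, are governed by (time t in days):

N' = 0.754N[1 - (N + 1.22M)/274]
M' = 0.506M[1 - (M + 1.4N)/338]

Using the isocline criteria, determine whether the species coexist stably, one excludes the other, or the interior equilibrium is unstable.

unstable coexistence (outcome depends on initial conditions)

Compare the nullcline intercepts: K1/α12 = 274/1.22 = 225 < K2 = 338; K2/α21 = 338/1.4 = 241 < K1 = 274.
Since both are reversed, neither can invade when rare; the interior point is a saddle.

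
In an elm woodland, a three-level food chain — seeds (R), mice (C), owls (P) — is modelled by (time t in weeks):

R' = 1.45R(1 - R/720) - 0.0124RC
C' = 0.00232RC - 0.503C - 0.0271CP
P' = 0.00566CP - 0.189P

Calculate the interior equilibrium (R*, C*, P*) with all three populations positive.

From dP/dt = 0: 0.00566C* = 0.189, so C* = 33.4.
From dR/dt = 0: 1.45(1 - R*/720) = 0.0124·33.4, giving R* = 720·(1 - 0.286) = 514.
From dC/dt = 0: 0.00232·514 - 0.503 = 0.0271P*, so P* = 0.69/0.0271 = 25.5.

R* ≈ 514, C* ≈ 33.4, P* ≈ 25.5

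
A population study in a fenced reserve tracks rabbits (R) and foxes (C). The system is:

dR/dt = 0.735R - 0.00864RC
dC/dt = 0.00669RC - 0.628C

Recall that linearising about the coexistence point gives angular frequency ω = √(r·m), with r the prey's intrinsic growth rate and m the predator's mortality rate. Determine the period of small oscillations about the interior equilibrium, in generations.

T ≈ 9.25 generations

Here r = 0.735 and m = 0.628, so r·m = 0.462.
ω = √0.462 = 0.679 per generation, hence T = 2π/ω ≈ 9.25 generations.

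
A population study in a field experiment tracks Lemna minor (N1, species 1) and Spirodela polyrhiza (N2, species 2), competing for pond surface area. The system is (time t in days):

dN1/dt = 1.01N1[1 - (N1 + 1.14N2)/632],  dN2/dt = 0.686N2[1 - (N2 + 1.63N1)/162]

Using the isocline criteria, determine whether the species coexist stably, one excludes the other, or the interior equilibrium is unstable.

species 1 excludes species 2

Compare the nullcline intercepts: K1/α12 = 632/1.14 = 554 > K2 = 162; K2/α21 = 162/1.63 = 99.4 < K1 = 632.
Since the inequalities point opposite ways, species 1 can invade but species 2 cannot.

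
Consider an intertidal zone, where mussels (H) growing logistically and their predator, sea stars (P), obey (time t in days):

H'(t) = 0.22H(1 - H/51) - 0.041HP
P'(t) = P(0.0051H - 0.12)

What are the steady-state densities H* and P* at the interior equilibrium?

From dP/dt = 0 with P > 0: 0.0051H* = 0.12, so H* = 23.5.
Substitute into dH/dt = 0: 0.22(1 - 23.5/51) = 0.041P*.
The bracket is 0.539, giving P* = 0.119/0.041 = 2.89.

H* ≈ 23.5, P* ≈ 2.89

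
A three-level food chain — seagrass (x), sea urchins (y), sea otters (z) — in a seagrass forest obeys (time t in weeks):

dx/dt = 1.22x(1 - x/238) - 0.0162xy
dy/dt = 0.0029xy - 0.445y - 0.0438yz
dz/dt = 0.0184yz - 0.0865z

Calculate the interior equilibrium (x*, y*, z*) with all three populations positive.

From dz/dt = 0: 0.0184y* = 0.0865, so y* = 4.7.
From dx/dt = 0: 1.22(1 - x*/238) = 0.0162·4.7, giving x* = 238·(1 - 0.0624) = 223.
From dy/dt = 0: 0.0029·223 - 0.445 = 0.0438z*, so z* = 0.202/0.0438 = 4.61.

x* ≈ 223, y* ≈ 4.7, z* ≈ 4.61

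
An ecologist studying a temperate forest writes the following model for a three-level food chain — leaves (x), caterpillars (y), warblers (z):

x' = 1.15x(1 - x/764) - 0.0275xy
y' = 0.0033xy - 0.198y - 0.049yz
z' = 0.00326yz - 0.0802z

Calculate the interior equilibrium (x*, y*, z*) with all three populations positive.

From dz/dt = 0: 0.00326y* = 0.0802, so y* = 24.6.
From dx/dt = 0: 1.15(1 - x*/764) = 0.0275·24.6, giving x* = 764·(1 - 0.588) = 315.
From dy/dt = 0: 0.0033·315 - 0.198 = 0.049z*, so z* = 0.84/0.049 = 17.1.

x* ≈ 315, y* ≈ 24.6, z* ≈ 17.1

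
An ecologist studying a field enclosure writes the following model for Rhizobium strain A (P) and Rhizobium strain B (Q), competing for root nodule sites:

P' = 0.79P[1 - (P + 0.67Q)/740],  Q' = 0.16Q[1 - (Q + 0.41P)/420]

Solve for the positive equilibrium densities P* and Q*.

Setting both brackets to zero gives the nullclines P + 0.67Q = 740 and 0.41P + Q = 420.
Substituting Q = 420 - 0.41P into the first: P(1 - 0.67·0.41) = 740 - 0.67·420.
So P* = 459/0.725 = 632, and then Q* = 420 - 0.41·632 = 161.

P* ≈ 632, Q* ≈ 161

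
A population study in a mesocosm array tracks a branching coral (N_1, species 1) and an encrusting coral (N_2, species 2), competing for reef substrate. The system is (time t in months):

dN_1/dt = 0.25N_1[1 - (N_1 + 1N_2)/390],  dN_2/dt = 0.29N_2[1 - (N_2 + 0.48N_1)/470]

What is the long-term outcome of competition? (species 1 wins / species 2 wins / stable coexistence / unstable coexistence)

Compare the nullcline intercepts: K1/α12 = 390/1 = 390 < K2 = 470; K2/α21 = 470/0.48 = 979 > K1 = 390.
Since the inequalities point opposite ways, species 2 can invade but species 1 cannot.

species 2 excludes species 1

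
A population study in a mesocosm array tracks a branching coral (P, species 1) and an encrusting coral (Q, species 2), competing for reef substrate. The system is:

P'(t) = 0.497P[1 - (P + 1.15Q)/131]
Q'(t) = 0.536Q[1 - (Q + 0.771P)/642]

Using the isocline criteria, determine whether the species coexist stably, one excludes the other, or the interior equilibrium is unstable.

species 2 excludes species 1

Compare the nullcline intercepts: K1/α12 = 131/1.15 = 114 < K2 = 642; K2/α21 = 642/0.771 = 833 > K1 = 131.
Since the inequalities point opposite ways, species 2 can invade but species 1 cannot.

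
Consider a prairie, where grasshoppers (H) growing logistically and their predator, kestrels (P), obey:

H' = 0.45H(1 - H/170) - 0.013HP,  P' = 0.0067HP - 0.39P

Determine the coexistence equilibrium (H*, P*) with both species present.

H* ≈ 58.2, P* ≈ 22.8

From dP/dt = 0 with P > 0: 0.0067H* = 0.39, so H* = 58.2.
Substitute into dH/dt = 0: 0.45(1 - 58.2/170) = 0.013P*.
The bracket is 0.658, giving P* = 0.296/0.013 = 22.8.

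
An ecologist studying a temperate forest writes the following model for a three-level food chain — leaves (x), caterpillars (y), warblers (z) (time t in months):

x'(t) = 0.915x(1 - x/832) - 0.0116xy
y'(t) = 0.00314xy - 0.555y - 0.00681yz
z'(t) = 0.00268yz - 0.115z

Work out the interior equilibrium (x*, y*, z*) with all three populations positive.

x* ≈ 379, y* ≈ 42.9, z* ≈ 93.4

From dz/dt = 0: 0.00268y* = 0.115, so y* = 42.9.
From dx/dt = 0: 0.915(1 - x*/832) = 0.0116·42.9, giving x* = 832·(1 - 0.544) = 379.
From dy/dt = 0: 0.00314·379 - 0.555 = 0.00681z*, so z* = 0.636/0.00681 = 93.4.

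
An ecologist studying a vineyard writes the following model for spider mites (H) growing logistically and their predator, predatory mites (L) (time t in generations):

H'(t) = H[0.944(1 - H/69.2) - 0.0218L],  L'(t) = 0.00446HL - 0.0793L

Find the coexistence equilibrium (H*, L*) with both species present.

From dL/dt = 0 with L > 0: 0.00446H* = 0.0793, so H* = 17.8.
Substitute into dH/dt = 0: 0.944(1 - 17.8/69.2) = 0.0218L*.
The bracket is 0.743, giving L* = 0.701/0.0218 = 32.2.

H* ≈ 17.8, L* ≈ 32.2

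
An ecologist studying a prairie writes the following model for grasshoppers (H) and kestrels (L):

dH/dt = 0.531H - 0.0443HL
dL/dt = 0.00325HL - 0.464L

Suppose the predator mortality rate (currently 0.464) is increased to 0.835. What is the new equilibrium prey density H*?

At the interior fixed point, setting dL/dt = 0 with L > 0 fixes H* = (predator death rate)/(HL coefficient) — independent of the other coefficients.
With the change, H* = 0.835/0.00325 = 257; it rises from 143.

H* ≈ 257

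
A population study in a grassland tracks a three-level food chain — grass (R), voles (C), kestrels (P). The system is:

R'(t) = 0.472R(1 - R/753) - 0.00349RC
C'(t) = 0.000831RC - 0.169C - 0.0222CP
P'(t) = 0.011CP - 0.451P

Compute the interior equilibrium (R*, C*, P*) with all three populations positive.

R* ≈ 525, C* ≈ 41, P* ≈ 12

From dP/dt = 0: 0.011C* = 0.451, so C* = 41.
From dR/dt = 0: 0.472(1 - R*/753) = 0.00349·41, giving R* = 753·(1 - 0.303) = 525.
From dC/dt = 0: 0.000831·525 - 0.169 = 0.0222P*, so P* = 0.267/0.0222 = 12.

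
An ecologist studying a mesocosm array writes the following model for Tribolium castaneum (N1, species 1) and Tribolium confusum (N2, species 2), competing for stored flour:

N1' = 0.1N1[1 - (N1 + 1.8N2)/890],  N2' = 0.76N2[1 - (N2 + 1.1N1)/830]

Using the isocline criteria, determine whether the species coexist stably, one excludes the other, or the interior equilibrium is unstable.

unstable coexistence (outcome depends on initial conditions)

Compare the nullcline intercepts: K1/α12 = 890/1.8 = 494 < K2 = 830; K2/α21 = 830/1.1 = 755 < K1 = 890.
Since both are reversed, neither can invade when rare; the interior point is a saddle.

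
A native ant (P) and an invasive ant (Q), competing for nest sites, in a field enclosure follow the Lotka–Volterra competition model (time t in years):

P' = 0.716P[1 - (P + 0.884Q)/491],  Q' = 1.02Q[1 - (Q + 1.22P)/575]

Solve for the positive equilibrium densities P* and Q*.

Setting both brackets to zero gives the nullclines P + 0.884Q = 491 and 1.22P + Q = 575.
Substituting Q = 575 - 1.22P into the first: P(1 - 0.884·1.22) = 491 - 0.884·575.
So P* = -17.3/-0.0785 = 220, and then Q* = 575 - 1.22·220 = 306.

P* ≈ 220, Q* ≈ 306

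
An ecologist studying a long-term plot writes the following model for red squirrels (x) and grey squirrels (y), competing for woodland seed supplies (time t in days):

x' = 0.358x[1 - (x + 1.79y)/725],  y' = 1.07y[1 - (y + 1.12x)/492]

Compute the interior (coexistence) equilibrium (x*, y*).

x* ≈ 155, y* ≈ 318

Setting both brackets to zero gives the nullclines x + 1.79y = 725 and 1.12x + y = 492.
Substituting y = 492 - 1.12x into the first: x(1 - 1.79·1.12) = 725 - 1.79·492.
So x* = -156/-1 = 155, and then y* = 492 - 1.12·155 = 318.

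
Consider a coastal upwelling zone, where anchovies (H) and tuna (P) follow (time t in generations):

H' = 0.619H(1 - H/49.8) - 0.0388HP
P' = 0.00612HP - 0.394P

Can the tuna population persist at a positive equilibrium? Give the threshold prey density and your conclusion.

Threshold H = 64.4; K < 64.4, so no, the predator goes extinct.

The predator equation gives dP/dt > 0 only when H > 0.394/0.00612 = 64.4.
Without the predator, H → K = 49.8. Since 49.8 < 64.4, the predator cannot invade.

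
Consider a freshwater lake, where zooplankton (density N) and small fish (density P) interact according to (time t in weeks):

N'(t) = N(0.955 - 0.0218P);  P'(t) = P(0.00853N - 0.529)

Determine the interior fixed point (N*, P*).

N* ≈ 62, P* ≈ 43.8

Set dP/dt = 0 with P > 0: 0.00853N - 0.529 = 0, so N* = 0.529/0.00853 = 62.
Set dN/dt = 0 with N > 0: 0.955 - 0.0218P = 0, so P* = 0.955/0.0218 = 43.8.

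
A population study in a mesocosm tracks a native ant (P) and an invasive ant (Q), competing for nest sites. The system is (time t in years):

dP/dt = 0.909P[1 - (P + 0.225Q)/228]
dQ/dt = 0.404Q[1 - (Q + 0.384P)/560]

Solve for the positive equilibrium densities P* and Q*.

Setting both brackets to zero gives the nullclines P + 0.225Q = 228 and 0.384P + Q = 560.
Substituting Q = 560 - 0.384P into the first: P(1 - 0.225·0.384) = 228 - 0.225·560.
So P* = 102/0.914 = 112, and then Q* = 560 - 0.384·112 = 517.

P* ≈ 112, Q* ≈ 517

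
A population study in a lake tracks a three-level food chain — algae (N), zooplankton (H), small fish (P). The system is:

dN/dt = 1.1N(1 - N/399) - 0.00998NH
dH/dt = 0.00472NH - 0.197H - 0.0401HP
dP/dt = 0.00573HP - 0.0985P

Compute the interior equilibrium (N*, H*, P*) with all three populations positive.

N* ≈ 337, H* ≈ 17.2, P* ≈ 34.7

From dP/dt = 0: 0.00573H* = 0.0985, so H* = 17.2.
From dN/dt = 0: 1.1(1 - N*/399) = 0.00998·17.2, giving N* = 399·(1 - 0.156) = 337.
From dH/dt = 0: 0.00472·337 - 0.197 = 0.0401P*, so P* = 1.39/0.0401 = 34.7.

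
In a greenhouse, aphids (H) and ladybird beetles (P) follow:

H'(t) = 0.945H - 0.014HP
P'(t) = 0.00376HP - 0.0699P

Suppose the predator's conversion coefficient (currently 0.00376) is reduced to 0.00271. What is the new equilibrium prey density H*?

H* ≈ 25.8

At the interior fixed point, setting dP/dt = 0 with P > 0 fixes H* = (predator death rate)/(HP coefficient) — independent of the other coefficients.
With the change, H* = 0.0699/0.00271 = 25.8; it rises from 18.6.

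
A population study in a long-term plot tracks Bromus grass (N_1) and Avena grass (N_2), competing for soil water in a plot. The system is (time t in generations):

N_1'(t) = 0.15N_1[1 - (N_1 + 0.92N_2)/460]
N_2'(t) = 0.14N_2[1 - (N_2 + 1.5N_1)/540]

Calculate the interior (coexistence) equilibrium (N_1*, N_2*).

Setting both brackets to zero gives the nullclines N_1 + 0.92N_2 = 460 and 1.5N_1 + N_2 = 540.
Substituting N_2 = 540 - 1.5N_1 into the first: N_1(1 - 0.92·1.5) = 460 - 0.92·540.
So N_1* = -36.8/-0.38 = 96.8, and then N_2* = 540 - 1.5·96.8 = 395.

N_1* ≈ 96.8, N_2* ≈ 395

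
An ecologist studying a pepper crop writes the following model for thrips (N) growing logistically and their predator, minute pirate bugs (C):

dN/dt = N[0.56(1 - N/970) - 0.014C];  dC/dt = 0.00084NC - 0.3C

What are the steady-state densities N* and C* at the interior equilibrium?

N* ≈ 357, C* ≈ 25.3

From dC/dt = 0 with C > 0: 0.00084N* = 0.3, so N* = 357.
Substitute into dN/dt = 0: 0.56(1 - 357/970) = 0.014C*.
The bracket is 0.632, giving C* = 0.354/0.014 = 25.3.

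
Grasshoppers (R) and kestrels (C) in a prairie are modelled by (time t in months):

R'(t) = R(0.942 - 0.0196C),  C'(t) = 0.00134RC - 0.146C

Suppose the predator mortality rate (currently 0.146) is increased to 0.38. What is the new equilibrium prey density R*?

At the interior fixed point, setting dC/dt = 0 with C > 0 fixes R* = (predator death rate)/(RC coefficient) — independent of the other coefficients.
With the change, R* = 0.38/0.00134 = 284; it rises from 109.

R* ≈ 284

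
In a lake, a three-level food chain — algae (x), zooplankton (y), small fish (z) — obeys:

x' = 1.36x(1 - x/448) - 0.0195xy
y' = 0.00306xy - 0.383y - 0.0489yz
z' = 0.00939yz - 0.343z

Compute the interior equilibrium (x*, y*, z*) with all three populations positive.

From dz/dt = 0: 0.00939y* = 0.343, so y* = 36.5.
From dx/dt = 0: 1.36(1 - x*/448) = 0.0195·36.5, giving x* = 448·(1 - 0.524) = 213.
From dy/dt = 0: 0.00306·213 - 0.383 = 0.0489z*, so z* = 0.27/0.0489 = 5.52.

x* ≈ 213, y* ≈ 36.5, z* ≈ 5.52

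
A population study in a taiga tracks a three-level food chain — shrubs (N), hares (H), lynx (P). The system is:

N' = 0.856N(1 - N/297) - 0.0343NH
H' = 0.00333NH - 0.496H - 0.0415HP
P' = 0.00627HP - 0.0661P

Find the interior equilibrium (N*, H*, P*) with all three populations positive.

From dP/dt = 0: 0.00627H* = 0.0661, so H* = 10.5.
From dN/dt = 0: 0.856(1 - N*/297) = 0.0343·10.5, giving N* = 297·(1 - 0.422) = 172.
From dH/dt = 0: 0.00333·172 - 0.496 = 0.0415P*, so P* = 0.0752/0.0415 = 1.81.

N* ≈ 172, H* ≈ 10.5, P* ≈ 1.81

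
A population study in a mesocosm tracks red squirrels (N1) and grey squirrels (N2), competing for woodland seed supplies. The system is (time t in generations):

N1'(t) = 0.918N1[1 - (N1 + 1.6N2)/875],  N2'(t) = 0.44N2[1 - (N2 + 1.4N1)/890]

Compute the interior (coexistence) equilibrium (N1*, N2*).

N1* ≈ 443, N2* ≈ 270

Setting both brackets to zero gives the nullclines N1 + 1.6N2 = 875 and 1.4N1 + N2 = 890.
Substituting N2 = 890 - 1.4N1 into the first: N1(1 - 1.6·1.4) = 875 - 1.6·890.
So N1* = -549/-1.24 = 443, and then N2* = 890 - 1.4·443 = 270.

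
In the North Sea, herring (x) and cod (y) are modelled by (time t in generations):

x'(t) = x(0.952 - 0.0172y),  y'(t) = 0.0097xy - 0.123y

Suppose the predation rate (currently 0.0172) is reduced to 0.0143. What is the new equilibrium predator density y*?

y* ≈ 66.6

At the interior fixed point, setting dx/dt = 0 with x > 0 fixes y* = (prey growth rate)/(xy coefficient) — independent of the other coefficients.
With the change, y* = 0.952/0.0143 = 66.6; it rises from 55.3.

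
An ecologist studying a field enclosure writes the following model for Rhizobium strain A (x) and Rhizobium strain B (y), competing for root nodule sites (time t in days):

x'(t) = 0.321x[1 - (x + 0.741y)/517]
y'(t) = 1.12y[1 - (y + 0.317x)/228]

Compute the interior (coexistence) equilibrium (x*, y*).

x* ≈ 455, y* ≈ 83.8

Setting both brackets to zero gives the nullclines x + 0.741y = 517 and 0.317x + y = 228.
Substituting y = 228 - 0.317x into the first: x(1 - 0.741·0.317) = 517 - 0.741·228.
So x* = 348/0.765 = 455, and then y* = 228 - 0.317·455 = 83.8.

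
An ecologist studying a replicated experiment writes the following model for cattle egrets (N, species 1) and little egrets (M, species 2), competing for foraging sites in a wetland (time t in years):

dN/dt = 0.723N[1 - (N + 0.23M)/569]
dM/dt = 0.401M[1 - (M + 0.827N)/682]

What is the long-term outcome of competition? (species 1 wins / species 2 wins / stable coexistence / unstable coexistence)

Compare the nullcline intercepts: K1/α12 = 569/0.23 = 2470 > K2 = 682; K2/α21 = 682/0.827 = 825 > K1 = 569.
Since both inequalities hold, each species can invade when rare, so the interior equilibrium is stable.

stable coexistence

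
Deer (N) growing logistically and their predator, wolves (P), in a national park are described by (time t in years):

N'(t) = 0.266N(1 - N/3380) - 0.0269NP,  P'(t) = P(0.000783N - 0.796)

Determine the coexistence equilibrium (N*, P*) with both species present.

From dP/dt = 0 with P > 0: 0.000783N* = 0.796, so N* = 1020.
Substitute into dN/dt = 0: 0.266(1 - 1020/3380) = 0.0269P*.
The bracket is 0.699, giving P* = 0.186/0.0269 = 6.91.

N* ≈ 1020, P* ≈ 6.91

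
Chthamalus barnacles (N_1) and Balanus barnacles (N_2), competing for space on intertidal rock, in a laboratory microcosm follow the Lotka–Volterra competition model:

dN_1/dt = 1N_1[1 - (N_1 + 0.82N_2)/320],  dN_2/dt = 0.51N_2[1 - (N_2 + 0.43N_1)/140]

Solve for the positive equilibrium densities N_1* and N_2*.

Setting both brackets to zero gives the nullclines N_1 + 0.82N_2 = 320 and 0.43N_1 + N_2 = 140.
Substituting N_2 = 140 - 0.43N_1 into the first: N_1(1 - 0.82·0.43) = 320 - 0.82·140.
So N_1* = 205/0.647 = 317, and then N_2* = 140 - 0.43·317 = 3.71.

N_1* ≈ 317, N_2* ≈ 3.71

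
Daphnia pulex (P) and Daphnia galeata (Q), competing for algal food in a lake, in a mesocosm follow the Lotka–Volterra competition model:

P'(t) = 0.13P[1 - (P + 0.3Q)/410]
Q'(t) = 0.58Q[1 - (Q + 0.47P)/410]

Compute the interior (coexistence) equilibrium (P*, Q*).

Setting both brackets to zero gives the nullclines P + 0.3Q = 410 and 0.47P + Q = 410.
Substituting Q = 410 - 0.47P into the first: P(1 - 0.3·0.47) = 410 - 0.3·410.
So P* = 287/0.859 = 334, and then Q* = 410 - 0.47·334 = 253.

P* ≈ 334, Q* ≈ 253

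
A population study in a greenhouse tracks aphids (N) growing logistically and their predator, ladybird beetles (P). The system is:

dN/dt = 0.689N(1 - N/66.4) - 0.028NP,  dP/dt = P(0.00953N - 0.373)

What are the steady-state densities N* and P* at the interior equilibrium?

N* ≈ 39.1, P* ≈ 10.1

From dP/dt = 0 with P > 0: 0.00953N* = 0.373, so N* = 39.1.
Substitute into dN/dt = 0: 0.689(1 - 39.1/66.4) = 0.028P*.
The bracket is 0.411, giving P* = 0.283/0.028 = 10.1.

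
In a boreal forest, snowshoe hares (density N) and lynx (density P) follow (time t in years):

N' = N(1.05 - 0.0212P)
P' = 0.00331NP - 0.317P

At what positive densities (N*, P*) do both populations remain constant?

Set dP/dt = 0 with P > 0: 0.00331N - 0.317 = 0, so N* = 0.317/0.00331 = 95.8.
Set dN/dt = 0 with N > 0: 1.05 - 0.0212P = 0, so P* = 1.05/0.0212 = 49.5.

N* ≈ 95.8, P* ≈ 49.5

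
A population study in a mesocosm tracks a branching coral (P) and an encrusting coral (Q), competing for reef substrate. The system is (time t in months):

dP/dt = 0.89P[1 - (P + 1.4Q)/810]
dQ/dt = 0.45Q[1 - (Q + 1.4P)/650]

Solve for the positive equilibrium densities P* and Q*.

Setting both brackets to zero gives the nullclines P + 1.4Q = 810 and 1.4P + Q = 650.
Substituting Q = 650 - 1.4P into the first: P(1 - 1.4·1.4) = 810 - 1.4·650.
So P* = -100/-0.96 = 104, and then Q* = 650 - 1.4·104 = 504.

P* ≈ 104, Q* ≈ 504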